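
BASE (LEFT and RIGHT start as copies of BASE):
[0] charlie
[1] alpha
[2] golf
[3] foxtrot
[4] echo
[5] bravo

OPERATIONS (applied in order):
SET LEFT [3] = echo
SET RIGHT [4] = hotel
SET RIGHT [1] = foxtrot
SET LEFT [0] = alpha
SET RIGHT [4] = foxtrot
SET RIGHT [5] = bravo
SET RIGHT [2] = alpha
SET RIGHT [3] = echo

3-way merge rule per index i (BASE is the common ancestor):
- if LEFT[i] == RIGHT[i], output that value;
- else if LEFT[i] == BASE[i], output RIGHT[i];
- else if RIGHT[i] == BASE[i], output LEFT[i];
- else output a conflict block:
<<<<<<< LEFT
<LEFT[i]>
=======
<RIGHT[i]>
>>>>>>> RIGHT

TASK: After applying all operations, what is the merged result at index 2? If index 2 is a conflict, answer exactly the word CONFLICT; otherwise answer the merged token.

Answer: alpha

Derivation:
Final LEFT:  [alpha, alpha, golf, echo, echo, bravo]
Final RIGHT: [charlie, foxtrot, alpha, echo, foxtrot, bravo]
i=0: L=alpha, R=charlie=BASE -> take LEFT -> alpha
i=1: L=alpha=BASE, R=foxtrot -> take RIGHT -> foxtrot
i=2: L=golf=BASE, R=alpha -> take RIGHT -> alpha
i=3: L=echo R=echo -> agree -> echo
i=4: L=echo=BASE, R=foxtrot -> take RIGHT -> foxtrot
i=5: L=bravo R=bravo -> agree -> bravo
Index 2 -> alpha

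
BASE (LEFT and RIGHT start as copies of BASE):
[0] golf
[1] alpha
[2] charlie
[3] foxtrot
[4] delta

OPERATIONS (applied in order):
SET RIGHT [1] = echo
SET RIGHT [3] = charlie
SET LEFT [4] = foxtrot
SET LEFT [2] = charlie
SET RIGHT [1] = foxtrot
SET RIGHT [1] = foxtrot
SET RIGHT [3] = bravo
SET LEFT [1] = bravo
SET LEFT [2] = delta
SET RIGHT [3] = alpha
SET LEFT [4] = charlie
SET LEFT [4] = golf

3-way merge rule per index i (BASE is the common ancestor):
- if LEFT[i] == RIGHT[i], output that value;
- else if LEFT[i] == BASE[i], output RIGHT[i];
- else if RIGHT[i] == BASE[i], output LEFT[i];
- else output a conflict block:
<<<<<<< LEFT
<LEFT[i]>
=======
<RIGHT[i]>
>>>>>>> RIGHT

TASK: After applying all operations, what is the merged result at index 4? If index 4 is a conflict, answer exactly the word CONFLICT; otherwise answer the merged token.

Answer: golf

Derivation:
Final LEFT:  [golf, bravo, delta, foxtrot, golf]
Final RIGHT: [golf, foxtrot, charlie, alpha, delta]
i=0: L=golf R=golf -> agree -> golf
i=1: BASE=alpha L=bravo R=foxtrot all differ -> CONFLICT
i=2: L=delta, R=charlie=BASE -> take LEFT -> delta
i=3: L=foxtrot=BASE, R=alpha -> take RIGHT -> alpha
i=4: L=golf, R=delta=BASE -> take LEFT -> golf
Index 4 -> golf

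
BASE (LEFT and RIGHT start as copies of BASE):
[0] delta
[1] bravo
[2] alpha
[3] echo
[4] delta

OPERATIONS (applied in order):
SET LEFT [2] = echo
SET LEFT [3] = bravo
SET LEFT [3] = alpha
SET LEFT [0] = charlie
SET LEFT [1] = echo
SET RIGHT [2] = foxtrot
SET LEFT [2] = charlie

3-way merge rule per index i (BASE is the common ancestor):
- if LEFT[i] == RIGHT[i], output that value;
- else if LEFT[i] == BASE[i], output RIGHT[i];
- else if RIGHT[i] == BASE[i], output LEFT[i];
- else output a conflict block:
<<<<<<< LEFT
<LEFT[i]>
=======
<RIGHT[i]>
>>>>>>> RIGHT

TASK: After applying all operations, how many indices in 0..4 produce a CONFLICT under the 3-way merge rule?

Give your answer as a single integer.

Answer: 1

Derivation:
Final LEFT:  [charlie, echo, charlie, alpha, delta]
Final RIGHT: [delta, bravo, foxtrot, echo, delta]
i=0: L=charlie, R=delta=BASE -> take LEFT -> charlie
i=1: L=echo, R=bravo=BASE -> take LEFT -> echo
i=2: BASE=alpha L=charlie R=foxtrot all differ -> CONFLICT
i=3: L=alpha, R=echo=BASE -> take LEFT -> alpha
i=4: L=delta R=delta -> agree -> delta
Conflict count: 1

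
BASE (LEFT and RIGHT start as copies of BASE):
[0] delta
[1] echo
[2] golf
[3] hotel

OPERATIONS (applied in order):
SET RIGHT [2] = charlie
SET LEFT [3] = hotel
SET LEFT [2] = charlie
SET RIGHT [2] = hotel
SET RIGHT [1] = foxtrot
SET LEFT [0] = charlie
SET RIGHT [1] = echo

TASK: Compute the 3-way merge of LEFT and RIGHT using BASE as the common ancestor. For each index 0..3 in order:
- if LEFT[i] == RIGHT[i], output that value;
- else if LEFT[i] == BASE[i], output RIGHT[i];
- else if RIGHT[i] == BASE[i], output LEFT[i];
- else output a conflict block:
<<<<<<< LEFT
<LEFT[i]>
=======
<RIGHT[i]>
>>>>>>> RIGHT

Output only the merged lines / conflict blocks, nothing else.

Final LEFT:  [charlie, echo, charlie, hotel]
Final RIGHT: [delta, echo, hotel, hotel]
i=0: L=charlie, R=delta=BASE -> take LEFT -> charlie
i=1: L=echo R=echo -> agree -> echo
i=2: BASE=golf L=charlie R=hotel all differ -> CONFLICT
i=3: L=hotel R=hotel -> agree -> hotel

Answer: charlie
echo
<<<<<<< LEFT
charlie
=======
hotel
>>>>>>> RIGHT
hotel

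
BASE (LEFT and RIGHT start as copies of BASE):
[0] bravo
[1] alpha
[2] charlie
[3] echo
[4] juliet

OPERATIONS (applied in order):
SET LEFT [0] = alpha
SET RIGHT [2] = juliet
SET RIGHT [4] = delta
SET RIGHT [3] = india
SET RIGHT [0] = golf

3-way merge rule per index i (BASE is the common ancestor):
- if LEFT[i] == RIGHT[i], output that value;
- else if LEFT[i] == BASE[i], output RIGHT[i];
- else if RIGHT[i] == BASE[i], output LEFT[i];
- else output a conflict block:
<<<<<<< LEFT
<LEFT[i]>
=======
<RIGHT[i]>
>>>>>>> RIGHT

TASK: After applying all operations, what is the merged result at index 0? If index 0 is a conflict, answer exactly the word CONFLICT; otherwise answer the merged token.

Answer: CONFLICT

Derivation:
Final LEFT:  [alpha, alpha, charlie, echo, juliet]
Final RIGHT: [golf, alpha, juliet, india, delta]
i=0: BASE=bravo L=alpha R=golf all differ -> CONFLICT
i=1: L=alpha R=alpha -> agree -> alpha
i=2: L=charlie=BASE, R=juliet -> take RIGHT -> juliet
i=3: L=echo=BASE, R=india -> take RIGHT -> india
i=4: L=juliet=BASE, R=delta -> take RIGHT -> delta
Index 0 -> CONFLICT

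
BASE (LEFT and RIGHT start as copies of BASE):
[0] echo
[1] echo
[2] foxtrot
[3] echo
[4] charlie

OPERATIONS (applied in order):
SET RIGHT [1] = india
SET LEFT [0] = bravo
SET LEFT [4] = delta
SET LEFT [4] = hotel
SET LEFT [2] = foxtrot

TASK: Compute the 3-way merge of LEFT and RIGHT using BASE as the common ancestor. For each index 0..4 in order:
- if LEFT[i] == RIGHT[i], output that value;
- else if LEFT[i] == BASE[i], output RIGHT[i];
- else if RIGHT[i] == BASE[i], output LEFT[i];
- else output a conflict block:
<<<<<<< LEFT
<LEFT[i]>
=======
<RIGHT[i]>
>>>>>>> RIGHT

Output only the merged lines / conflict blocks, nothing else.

Answer: bravo
india
foxtrot
echo
hotel

Derivation:
Final LEFT:  [bravo, echo, foxtrot, echo, hotel]
Final RIGHT: [echo, india, foxtrot, echo, charlie]
i=0: L=bravo, R=echo=BASE -> take LEFT -> bravo
i=1: L=echo=BASE, R=india -> take RIGHT -> india
i=2: L=foxtrot R=foxtrot -> agree -> foxtrot
i=3: L=echo R=echo -> agree -> echo
i=4: L=hotel, R=charlie=BASE -> take LEFT -> hotel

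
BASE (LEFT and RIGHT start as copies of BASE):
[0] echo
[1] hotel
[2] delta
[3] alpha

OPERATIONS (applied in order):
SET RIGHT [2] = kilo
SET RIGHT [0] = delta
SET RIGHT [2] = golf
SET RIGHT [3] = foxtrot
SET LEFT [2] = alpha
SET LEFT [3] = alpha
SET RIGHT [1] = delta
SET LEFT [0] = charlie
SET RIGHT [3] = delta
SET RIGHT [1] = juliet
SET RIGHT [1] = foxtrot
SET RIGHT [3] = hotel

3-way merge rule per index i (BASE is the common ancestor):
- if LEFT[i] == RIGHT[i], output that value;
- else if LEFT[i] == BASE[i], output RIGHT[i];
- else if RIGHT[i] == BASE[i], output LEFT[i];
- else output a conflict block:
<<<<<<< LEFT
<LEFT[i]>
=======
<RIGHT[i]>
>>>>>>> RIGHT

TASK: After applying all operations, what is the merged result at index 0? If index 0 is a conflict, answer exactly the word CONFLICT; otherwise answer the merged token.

Final LEFT:  [charlie, hotel, alpha, alpha]
Final RIGHT: [delta, foxtrot, golf, hotel]
i=0: BASE=echo L=charlie R=delta all differ -> CONFLICT
i=1: L=hotel=BASE, R=foxtrot -> take RIGHT -> foxtrot
i=2: BASE=delta L=alpha R=golf all differ -> CONFLICT
i=3: L=alpha=BASE, R=hotel -> take RIGHT -> hotel
Index 0 -> CONFLICT

Answer: CONFLICT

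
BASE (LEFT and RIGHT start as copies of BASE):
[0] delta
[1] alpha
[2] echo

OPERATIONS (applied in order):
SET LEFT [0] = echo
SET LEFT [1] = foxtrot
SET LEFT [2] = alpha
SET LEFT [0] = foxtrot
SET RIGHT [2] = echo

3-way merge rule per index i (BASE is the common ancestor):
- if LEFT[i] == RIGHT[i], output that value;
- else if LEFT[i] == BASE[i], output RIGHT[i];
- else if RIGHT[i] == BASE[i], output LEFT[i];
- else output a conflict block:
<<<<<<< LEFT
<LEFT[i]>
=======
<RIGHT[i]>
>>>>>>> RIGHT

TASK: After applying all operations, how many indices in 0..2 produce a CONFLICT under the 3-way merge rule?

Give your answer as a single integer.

Answer: 0

Derivation:
Final LEFT:  [foxtrot, foxtrot, alpha]
Final RIGHT: [delta, alpha, echo]
i=0: L=foxtrot, R=delta=BASE -> take LEFT -> foxtrot
i=1: L=foxtrot, R=alpha=BASE -> take LEFT -> foxtrot
i=2: L=alpha, R=echo=BASE -> take LEFT -> alpha
Conflict count: 0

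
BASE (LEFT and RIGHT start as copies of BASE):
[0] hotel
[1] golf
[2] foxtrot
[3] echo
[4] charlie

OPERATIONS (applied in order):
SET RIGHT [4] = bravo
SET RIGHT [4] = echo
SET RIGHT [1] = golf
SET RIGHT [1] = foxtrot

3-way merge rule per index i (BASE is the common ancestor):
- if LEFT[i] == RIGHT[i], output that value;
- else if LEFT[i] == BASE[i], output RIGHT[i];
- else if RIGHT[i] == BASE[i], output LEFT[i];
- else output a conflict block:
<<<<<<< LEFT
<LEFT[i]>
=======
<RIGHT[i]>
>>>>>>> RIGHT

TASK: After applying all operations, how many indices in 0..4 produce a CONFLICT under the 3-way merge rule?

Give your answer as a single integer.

Answer: 0

Derivation:
Final LEFT:  [hotel, golf, foxtrot, echo, charlie]
Final RIGHT: [hotel, foxtrot, foxtrot, echo, echo]
i=0: L=hotel R=hotel -> agree -> hotel
i=1: L=golf=BASE, R=foxtrot -> take RIGHT -> foxtrot
i=2: L=foxtrot R=foxtrot -> agree -> foxtrot
i=3: L=echo R=echo -> agree -> echo
i=4: L=charlie=BASE, R=echo -> take RIGHT -> echo
Conflict count: 0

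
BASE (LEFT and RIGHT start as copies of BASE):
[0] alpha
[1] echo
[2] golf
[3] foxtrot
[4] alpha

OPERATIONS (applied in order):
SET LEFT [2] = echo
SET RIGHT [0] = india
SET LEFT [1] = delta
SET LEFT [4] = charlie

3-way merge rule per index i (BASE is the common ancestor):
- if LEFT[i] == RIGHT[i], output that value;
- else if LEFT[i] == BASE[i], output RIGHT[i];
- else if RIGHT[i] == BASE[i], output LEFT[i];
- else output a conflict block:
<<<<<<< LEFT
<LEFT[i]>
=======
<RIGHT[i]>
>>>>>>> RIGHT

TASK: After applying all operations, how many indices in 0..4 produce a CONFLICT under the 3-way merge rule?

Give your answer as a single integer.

Answer: 0

Derivation:
Final LEFT:  [alpha, delta, echo, foxtrot, charlie]
Final RIGHT: [india, echo, golf, foxtrot, alpha]
i=0: L=alpha=BASE, R=india -> take RIGHT -> india
i=1: L=delta, R=echo=BASE -> take LEFT -> delta
i=2: L=echo, R=golf=BASE -> take LEFT -> echo
i=3: L=foxtrot R=foxtrot -> agree -> foxtrot
i=4: L=charlie, R=alpha=BASE -> take LEFT -> charlie
Conflict count: 0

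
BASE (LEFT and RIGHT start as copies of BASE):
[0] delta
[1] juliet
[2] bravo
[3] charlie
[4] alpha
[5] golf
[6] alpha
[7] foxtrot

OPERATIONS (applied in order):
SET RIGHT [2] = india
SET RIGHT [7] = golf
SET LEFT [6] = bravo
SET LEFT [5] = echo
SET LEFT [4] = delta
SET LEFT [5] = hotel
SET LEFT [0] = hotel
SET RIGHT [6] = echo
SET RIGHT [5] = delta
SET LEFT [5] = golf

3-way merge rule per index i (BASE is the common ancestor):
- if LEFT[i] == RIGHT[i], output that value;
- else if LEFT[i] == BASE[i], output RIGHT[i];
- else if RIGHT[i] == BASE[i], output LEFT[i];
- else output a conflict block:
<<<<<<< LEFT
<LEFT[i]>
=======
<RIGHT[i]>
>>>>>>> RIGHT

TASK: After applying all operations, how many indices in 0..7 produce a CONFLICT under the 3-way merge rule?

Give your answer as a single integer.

Final LEFT:  [hotel, juliet, bravo, charlie, delta, golf, bravo, foxtrot]
Final RIGHT: [delta, juliet, india, charlie, alpha, delta, echo, golf]
i=0: L=hotel, R=delta=BASE -> take LEFT -> hotel
i=1: L=juliet R=juliet -> agree -> juliet
i=2: L=bravo=BASE, R=india -> take RIGHT -> india
i=3: L=charlie R=charlie -> agree -> charlie
i=4: L=delta, R=alpha=BASE -> take LEFT -> delta
i=5: L=golf=BASE, R=delta -> take RIGHT -> delta
i=6: BASE=alpha L=bravo R=echo all differ -> CONFLICT
i=7: L=foxtrot=BASE, R=golf -> take RIGHT -> golf
Conflict count: 1

Answer: 1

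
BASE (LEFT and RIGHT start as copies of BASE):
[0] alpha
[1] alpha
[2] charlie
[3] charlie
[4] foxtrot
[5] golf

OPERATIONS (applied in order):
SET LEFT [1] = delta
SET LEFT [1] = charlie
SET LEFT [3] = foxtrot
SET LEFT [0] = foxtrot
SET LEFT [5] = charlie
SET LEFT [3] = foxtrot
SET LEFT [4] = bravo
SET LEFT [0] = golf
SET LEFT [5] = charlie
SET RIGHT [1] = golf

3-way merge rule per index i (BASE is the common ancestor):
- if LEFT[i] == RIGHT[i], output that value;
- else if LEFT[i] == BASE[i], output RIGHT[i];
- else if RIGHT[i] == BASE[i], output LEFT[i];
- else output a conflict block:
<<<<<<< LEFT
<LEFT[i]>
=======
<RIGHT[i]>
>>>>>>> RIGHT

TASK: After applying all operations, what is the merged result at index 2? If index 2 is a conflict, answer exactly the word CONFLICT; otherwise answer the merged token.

Final LEFT:  [golf, charlie, charlie, foxtrot, bravo, charlie]
Final RIGHT: [alpha, golf, charlie, charlie, foxtrot, golf]
i=0: L=golf, R=alpha=BASE -> take LEFT -> golf
i=1: BASE=alpha L=charlie R=golf all differ -> CONFLICT
i=2: L=charlie R=charlie -> agree -> charlie
i=3: L=foxtrot, R=charlie=BASE -> take LEFT -> foxtrot
i=4: L=bravo, R=foxtrot=BASE -> take LEFT -> bravo
i=5: L=charlie, R=golf=BASE -> take LEFT -> charlie
Index 2 -> charlie

Answer: charlie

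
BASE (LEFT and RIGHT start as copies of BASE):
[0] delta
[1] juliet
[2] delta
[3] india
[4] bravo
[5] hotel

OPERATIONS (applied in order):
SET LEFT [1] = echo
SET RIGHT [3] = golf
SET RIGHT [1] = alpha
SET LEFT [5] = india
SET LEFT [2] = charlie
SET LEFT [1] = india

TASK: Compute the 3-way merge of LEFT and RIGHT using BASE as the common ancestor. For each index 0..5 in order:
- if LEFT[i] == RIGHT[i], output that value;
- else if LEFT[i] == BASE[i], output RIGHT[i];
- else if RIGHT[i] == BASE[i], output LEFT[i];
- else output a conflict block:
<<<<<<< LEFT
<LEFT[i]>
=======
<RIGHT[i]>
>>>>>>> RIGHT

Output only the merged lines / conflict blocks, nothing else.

Final LEFT:  [delta, india, charlie, india, bravo, india]
Final RIGHT: [delta, alpha, delta, golf, bravo, hotel]
i=0: L=delta R=delta -> agree -> delta
i=1: BASE=juliet L=india R=alpha all differ -> CONFLICT
i=2: L=charlie, R=delta=BASE -> take LEFT -> charlie
i=3: L=india=BASE, R=golf -> take RIGHT -> golf
i=4: L=bravo R=bravo -> agree -> bravo
i=5: L=india, R=hotel=BASE -> take LEFT -> india

Answer: delta
<<<<<<< LEFT
india
=======
alpha
>>>>>>> RIGHT
charlie
golf
bravo
india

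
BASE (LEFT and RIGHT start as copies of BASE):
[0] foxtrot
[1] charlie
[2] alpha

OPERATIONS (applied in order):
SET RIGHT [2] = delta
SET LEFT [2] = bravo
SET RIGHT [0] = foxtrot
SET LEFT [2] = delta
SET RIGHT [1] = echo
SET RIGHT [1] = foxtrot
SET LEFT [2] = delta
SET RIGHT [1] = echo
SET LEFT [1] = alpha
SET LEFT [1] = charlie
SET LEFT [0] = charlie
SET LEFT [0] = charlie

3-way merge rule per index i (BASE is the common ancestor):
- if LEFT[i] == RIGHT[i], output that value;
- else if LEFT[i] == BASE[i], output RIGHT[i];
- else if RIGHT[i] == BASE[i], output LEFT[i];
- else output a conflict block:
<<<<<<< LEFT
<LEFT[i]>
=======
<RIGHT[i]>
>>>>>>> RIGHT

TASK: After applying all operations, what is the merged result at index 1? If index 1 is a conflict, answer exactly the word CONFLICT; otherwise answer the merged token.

Final LEFT:  [charlie, charlie, delta]
Final RIGHT: [foxtrot, echo, delta]
i=0: L=charlie, R=foxtrot=BASE -> take LEFT -> charlie
i=1: L=charlie=BASE, R=echo -> take RIGHT -> echo
i=2: L=delta R=delta -> agree -> delta
Index 1 -> echo

Answer: echo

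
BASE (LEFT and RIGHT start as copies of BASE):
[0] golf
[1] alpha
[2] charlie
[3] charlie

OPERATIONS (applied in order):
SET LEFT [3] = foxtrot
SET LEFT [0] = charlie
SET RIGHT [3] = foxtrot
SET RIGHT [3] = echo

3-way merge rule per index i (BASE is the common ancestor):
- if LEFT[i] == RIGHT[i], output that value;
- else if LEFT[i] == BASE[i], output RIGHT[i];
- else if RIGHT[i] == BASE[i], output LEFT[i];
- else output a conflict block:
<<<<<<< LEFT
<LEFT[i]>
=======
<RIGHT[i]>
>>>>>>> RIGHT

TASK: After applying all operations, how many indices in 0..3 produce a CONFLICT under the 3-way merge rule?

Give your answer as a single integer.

Answer: 1

Derivation:
Final LEFT:  [charlie, alpha, charlie, foxtrot]
Final RIGHT: [golf, alpha, charlie, echo]
i=0: L=charlie, R=golf=BASE -> take LEFT -> charlie
i=1: L=alpha R=alpha -> agree -> alpha
i=2: L=charlie R=charlie -> agree -> charlie
i=3: BASE=charlie L=foxtrot R=echo all differ -> CONFLICT
Conflict count: 1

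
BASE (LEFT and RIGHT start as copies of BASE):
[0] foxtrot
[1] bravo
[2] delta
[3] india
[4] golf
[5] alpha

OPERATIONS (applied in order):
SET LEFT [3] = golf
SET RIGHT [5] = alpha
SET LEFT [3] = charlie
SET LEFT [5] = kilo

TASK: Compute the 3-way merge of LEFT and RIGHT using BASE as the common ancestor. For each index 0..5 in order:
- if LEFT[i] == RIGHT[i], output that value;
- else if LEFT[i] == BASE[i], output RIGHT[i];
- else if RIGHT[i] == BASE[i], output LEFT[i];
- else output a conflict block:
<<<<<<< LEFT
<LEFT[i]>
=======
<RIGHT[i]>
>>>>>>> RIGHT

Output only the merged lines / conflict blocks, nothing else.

Final LEFT:  [foxtrot, bravo, delta, charlie, golf, kilo]
Final RIGHT: [foxtrot, bravo, delta, india, golf, alpha]
i=0: L=foxtrot R=foxtrot -> agree -> foxtrot
i=1: L=bravo R=bravo -> agree -> bravo
i=2: L=delta R=delta -> agree -> delta
i=3: L=charlie, R=india=BASE -> take LEFT -> charlie
i=4: L=golf R=golf -> agree -> golf
i=5: L=kilo, R=alpha=BASE -> take LEFT -> kilo

Answer: foxtrot
bravo
delta
charlie
golf
kilo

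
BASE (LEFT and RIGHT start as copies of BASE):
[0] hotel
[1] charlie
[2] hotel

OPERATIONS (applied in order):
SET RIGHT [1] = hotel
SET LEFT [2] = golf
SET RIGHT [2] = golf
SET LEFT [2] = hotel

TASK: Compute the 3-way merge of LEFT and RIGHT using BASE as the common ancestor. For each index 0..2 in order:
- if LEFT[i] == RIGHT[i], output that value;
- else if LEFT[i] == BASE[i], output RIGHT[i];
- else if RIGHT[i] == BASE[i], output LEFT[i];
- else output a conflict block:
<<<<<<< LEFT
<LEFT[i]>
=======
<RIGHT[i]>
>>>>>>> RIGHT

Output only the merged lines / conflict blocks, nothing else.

Answer: hotel
hotel
golf

Derivation:
Final LEFT:  [hotel, charlie, hotel]
Final RIGHT: [hotel, hotel, golf]
i=0: L=hotel R=hotel -> agree -> hotel
i=1: L=charlie=BASE, R=hotel -> take RIGHT -> hotel
i=2: L=hotel=BASE, R=golf -> take RIGHT -> golf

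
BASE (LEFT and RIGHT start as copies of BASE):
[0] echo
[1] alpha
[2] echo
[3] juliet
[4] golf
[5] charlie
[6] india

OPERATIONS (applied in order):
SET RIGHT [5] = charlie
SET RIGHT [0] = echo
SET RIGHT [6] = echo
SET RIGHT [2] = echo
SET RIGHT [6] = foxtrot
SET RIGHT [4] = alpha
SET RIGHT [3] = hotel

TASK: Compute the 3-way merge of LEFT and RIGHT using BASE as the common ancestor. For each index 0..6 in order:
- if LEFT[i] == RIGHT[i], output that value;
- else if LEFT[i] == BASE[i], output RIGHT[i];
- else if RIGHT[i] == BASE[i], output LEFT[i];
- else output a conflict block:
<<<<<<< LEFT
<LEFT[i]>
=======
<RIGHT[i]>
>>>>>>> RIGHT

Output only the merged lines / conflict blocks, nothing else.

Final LEFT:  [echo, alpha, echo, juliet, golf, charlie, india]
Final RIGHT: [echo, alpha, echo, hotel, alpha, charlie, foxtrot]
i=0: L=echo R=echo -> agree -> echo
i=1: L=alpha R=alpha -> agree -> alpha
i=2: L=echo R=echo -> agree -> echo
i=3: L=juliet=BASE, R=hotel -> take RIGHT -> hotel
i=4: L=golf=BASE, R=alpha -> take RIGHT -> alpha
i=5: L=charlie R=charlie -> agree -> charlie
i=6: L=india=BASE, R=foxtrot -> take RIGHT -> foxtrot

Answer: echo
alpha
echo
hotel
alpha
charlie
foxtrot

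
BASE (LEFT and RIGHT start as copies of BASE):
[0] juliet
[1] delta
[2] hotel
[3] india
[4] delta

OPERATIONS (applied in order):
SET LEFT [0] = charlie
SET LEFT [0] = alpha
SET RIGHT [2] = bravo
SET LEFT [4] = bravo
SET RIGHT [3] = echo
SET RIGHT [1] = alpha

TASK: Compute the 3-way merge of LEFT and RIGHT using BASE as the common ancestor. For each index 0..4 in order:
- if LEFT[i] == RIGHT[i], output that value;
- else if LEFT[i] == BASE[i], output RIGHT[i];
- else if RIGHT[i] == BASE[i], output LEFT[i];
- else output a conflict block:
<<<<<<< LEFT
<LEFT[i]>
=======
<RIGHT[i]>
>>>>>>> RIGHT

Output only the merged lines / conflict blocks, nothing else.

Answer: alpha
alpha
bravo
echo
bravo

Derivation:
Final LEFT:  [alpha, delta, hotel, india, bravo]
Final RIGHT: [juliet, alpha, bravo, echo, delta]
i=0: L=alpha, R=juliet=BASE -> take LEFT -> alpha
i=1: L=delta=BASE, R=alpha -> take RIGHT -> alpha
i=2: L=hotel=BASE, R=bravo -> take RIGHT -> bravo
i=3: L=india=BASE, R=echo -> take RIGHT -> echo
i=4: L=bravo, R=delta=BASE -> take LEFT -> bravo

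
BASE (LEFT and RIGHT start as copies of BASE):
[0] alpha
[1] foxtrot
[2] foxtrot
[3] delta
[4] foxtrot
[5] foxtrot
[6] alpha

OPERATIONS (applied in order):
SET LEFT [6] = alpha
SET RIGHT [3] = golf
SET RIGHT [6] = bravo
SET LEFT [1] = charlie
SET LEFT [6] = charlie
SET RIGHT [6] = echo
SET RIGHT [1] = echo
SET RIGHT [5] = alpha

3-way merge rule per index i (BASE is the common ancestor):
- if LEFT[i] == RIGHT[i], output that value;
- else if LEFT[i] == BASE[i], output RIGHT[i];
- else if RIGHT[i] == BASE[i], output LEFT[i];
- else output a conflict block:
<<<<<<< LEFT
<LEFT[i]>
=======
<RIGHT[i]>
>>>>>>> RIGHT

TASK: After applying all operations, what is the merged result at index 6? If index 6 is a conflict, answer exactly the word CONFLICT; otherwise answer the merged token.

Final LEFT:  [alpha, charlie, foxtrot, delta, foxtrot, foxtrot, charlie]
Final RIGHT: [alpha, echo, foxtrot, golf, foxtrot, alpha, echo]
i=0: L=alpha R=alpha -> agree -> alpha
i=1: BASE=foxtrot L=charlie R=echo all differ -> CONFLICT
i=2: L=foxtrot R=foxtrot -> agree -> foxtrot
i=3: L=delta=BASE, R=golf -> take RIGHT -> golf
i=4: L=foxtrot R=foxtrot -> agree -> foxtrot
i=5: L=foxtrot=BASE, R=alpha -> take RIGHT -> alpha
i=6: BASE=alpha L=charlie R=echo all differ -> CONFLICT
Index 6 -> CONFLICT

Answer: CONFLICT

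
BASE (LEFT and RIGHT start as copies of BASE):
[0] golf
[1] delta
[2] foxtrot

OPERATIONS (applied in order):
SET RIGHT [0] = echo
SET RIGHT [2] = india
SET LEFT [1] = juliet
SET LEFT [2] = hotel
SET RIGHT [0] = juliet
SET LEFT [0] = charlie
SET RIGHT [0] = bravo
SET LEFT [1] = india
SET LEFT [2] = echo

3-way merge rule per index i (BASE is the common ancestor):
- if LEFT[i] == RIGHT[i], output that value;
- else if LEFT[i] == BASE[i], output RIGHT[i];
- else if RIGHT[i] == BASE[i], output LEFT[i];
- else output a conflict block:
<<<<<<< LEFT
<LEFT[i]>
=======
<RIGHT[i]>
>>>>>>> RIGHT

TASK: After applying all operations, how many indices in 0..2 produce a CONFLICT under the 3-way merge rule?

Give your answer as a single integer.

Final LEFT:  [charlie, india, echo]
Final RIGHT: [bravo, delta, india]
i=0: BASE=golf L=charlie R=bravo all differ -> CONFLICT
i=1: L=india, R=delta=BASE -> take LEFT -> india
i=2: BASE=foxtrot L=echo R=india all differ -> CONFLICT
Conflict count: 2

Answer: 2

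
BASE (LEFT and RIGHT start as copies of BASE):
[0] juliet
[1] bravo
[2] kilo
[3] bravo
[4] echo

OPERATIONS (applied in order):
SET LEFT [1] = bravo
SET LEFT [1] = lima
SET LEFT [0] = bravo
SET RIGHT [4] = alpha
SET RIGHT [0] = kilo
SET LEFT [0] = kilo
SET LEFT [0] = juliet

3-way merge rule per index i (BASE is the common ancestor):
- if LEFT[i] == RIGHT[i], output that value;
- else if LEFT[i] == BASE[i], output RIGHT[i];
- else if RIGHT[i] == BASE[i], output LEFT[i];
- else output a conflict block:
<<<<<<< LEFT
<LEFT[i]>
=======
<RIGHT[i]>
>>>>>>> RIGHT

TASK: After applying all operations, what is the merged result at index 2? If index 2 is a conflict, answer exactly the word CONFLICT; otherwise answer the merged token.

Final LEFT:  [juliet, lima, kilo, bravo, echo]
Final RIGHT: [kilo, bravo, kilo, bravo, alpha]
i=0: L=juliet=BASE, R=kilo -> take RIGHT -> kilo
i=1: L=lima, R=bravo=BASE -> take LEFT -> lima
i=2: L=kilo R=kilo -> agree -> kilo
i=3: L=bravo R=bravo -> agree -> bravo
i=4: L=echo=BASE, R=alpha -> take RIGHT -> alpha
Index 2 -> kilo

Answer: kilo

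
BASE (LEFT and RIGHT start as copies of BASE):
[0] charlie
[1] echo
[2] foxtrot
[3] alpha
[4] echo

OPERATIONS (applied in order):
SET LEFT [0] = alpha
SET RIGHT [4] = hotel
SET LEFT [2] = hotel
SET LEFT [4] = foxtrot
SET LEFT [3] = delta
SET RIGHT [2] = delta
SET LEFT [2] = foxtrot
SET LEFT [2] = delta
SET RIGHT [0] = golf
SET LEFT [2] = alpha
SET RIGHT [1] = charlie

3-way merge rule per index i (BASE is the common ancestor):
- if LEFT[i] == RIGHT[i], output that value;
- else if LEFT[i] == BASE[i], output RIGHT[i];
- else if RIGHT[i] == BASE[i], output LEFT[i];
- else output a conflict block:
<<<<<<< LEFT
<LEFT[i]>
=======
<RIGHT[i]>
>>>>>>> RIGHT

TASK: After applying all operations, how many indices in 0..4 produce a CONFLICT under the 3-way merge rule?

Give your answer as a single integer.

Answer: 3

Derivation:
Final LEFT:  [alpha, echo, alpha, delta, foxtrot]
Final RIGHT: [golf, charlie, delta, alpha, hotel]
i=0: BASE=charlie L=alpha R=golf all differ -> CONFLICT
i=1: L=echo=BASE, R=charlie -> take RIGHT -> charlie
i=2: BASE=foxtrot L=alpha R=delta all differ -> CONFLICT
i=3: L=delta, R=alpha=BASE -> take LEFT -> delta
i=4: BASE=echo L=foxtrot R=hotel all differ -> CONFLICT
Conflict count: 3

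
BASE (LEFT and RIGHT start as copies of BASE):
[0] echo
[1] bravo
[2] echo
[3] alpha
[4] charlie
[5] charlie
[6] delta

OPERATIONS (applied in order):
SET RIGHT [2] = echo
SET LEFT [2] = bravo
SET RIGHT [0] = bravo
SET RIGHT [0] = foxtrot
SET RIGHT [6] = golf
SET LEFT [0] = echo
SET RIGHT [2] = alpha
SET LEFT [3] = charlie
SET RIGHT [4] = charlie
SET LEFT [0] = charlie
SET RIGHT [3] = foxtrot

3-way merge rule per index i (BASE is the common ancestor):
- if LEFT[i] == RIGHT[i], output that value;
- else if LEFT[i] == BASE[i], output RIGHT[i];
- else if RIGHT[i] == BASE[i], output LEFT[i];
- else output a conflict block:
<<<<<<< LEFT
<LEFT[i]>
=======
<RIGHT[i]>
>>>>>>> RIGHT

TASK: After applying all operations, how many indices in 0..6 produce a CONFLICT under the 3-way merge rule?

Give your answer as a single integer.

Answer: 3

Derivation:
Final LEFT:  [charlie, bravo, bravo, charlie, charlie, charlie, delta]
Final RIGHT: [foxtrot, bravo, alpha, foxtrot, charlie, charlie, golf]
i=0: BASE=echo L=charlie R=foxtrot all differ -> CONFLICT
i=1: L=bravo R=bravo -> agree -> bravo
i=2: BASE=echo L=bravo R=alpha all differ -> CONFLICT
i=3: BASE=alpha L=charlie R=foxtrot all differ -> CONFLICT
i=4: L=charlie R=charlie -> agree -> charlie
i=5: L=charlie R=charlie -> agree -> charlie
i=6: L=delta=BASE, R=golf -> take RIGHT -> golf
Conflict count: 3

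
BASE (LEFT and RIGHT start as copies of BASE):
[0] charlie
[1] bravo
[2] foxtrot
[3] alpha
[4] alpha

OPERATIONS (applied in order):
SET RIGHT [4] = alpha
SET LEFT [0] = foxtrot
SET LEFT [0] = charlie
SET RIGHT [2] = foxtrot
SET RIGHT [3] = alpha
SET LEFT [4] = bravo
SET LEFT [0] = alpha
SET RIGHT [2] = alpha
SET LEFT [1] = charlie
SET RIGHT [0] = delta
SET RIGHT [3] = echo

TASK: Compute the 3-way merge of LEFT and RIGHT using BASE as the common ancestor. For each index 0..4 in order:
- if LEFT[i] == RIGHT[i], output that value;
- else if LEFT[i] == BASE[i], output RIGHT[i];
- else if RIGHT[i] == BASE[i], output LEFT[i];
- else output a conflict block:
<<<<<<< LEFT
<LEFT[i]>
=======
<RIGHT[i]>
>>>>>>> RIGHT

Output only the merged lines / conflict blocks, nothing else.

Answer: <<<<<<< LEFT
alpha
=======
delta
>>>>>>> RIGHT
charlie
alpha
echo
bravo

Derivation:
Final LEFT:  [alpha, charlie, foxtrot, alpha, bravo]
Final RIGHT: [delta, bravo, alpha, echo, alpha]
i=0: BASE=charlie L=alpha R=delta all differ -> CONFLICT
i=1: L=charlie, R=bravo=BASE -> take LEFT -> charlie
i=2: L=foxtrot=BASE, R=alpha -> take RIGHT -> alpha
i=3: L=alpha=BASE, R=echo -> take RIGHT -> echo
i=4: L=bravo, R=alpha=BASE -> take LEFT -> bravo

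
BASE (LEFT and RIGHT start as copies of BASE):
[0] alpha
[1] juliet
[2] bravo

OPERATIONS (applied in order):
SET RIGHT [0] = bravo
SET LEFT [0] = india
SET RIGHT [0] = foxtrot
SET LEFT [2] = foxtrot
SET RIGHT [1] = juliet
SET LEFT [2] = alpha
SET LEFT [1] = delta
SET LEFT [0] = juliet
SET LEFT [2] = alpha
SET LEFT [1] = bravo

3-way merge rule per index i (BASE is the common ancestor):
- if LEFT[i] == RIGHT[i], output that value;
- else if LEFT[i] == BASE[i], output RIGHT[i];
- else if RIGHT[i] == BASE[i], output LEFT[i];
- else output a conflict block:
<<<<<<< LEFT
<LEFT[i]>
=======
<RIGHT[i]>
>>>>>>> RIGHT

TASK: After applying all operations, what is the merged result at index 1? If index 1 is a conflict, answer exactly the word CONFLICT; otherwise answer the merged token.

Final LEFT:  [juliet, bravo, alpha]
Final RIGHT: [foxtrot, juliet, bravo]
i=0: BASE=alpha L=juliet R=foxtrot all differ -> CONFLICT
i=1: L=bravo, R=juliet=BASE -> take LEFT -> bravo
i=2: L=alpha, R=bravo=BASE -> take LEFT -> alpha
Index 1 -> bravo

Answer: bravo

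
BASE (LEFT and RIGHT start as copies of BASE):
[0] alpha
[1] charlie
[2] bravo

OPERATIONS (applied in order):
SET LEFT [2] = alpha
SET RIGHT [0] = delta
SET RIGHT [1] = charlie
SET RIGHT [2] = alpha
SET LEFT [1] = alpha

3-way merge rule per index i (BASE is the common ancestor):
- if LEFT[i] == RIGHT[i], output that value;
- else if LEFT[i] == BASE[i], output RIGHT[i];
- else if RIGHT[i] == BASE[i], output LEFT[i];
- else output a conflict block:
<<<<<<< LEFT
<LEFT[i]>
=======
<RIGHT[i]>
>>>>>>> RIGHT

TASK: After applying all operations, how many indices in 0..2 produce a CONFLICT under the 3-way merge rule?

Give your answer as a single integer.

Final LEFT:  [alpha, alpha, alpha]
Final RIGHT: [delta, charlie, alpha]
i=0: L=alpha=BASE, R=delta -> take RIGHT -> delta
i=1: L=alpha, R=charlie=BASE -> take LEFT -> alpha
i=2: L=alpha R=alpha -> agree -> alpha
Conflict count: 0

Answer: 0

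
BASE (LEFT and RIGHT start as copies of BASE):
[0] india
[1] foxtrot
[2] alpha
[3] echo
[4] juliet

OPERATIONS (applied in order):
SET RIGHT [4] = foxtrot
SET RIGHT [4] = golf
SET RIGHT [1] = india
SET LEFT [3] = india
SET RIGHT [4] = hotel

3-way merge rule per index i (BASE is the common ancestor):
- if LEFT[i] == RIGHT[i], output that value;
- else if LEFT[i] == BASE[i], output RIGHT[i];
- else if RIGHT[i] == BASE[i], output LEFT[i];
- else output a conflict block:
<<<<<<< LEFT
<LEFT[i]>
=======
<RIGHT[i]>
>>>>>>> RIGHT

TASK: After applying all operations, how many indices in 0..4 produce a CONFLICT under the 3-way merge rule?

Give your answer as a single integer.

Final LEFT:  [india, foxtrot, alpha, india, juliet]
Final RIGHT: [india, india, alpha, echo, hotel]
i=0: L=india R=india -> agree -> india
i=1: L=foxtrot=BASE, R=india -> take RIGHT -> india
i=2: L=alpha R=alpha -> agree -> alpha
i=3: L=india, R=echo=BASE -> take LEFT -> india
i=4: L=juliet=BASE, R=hotel -> take RIGHT -> hotel
Conflict count: 0

Answer: 0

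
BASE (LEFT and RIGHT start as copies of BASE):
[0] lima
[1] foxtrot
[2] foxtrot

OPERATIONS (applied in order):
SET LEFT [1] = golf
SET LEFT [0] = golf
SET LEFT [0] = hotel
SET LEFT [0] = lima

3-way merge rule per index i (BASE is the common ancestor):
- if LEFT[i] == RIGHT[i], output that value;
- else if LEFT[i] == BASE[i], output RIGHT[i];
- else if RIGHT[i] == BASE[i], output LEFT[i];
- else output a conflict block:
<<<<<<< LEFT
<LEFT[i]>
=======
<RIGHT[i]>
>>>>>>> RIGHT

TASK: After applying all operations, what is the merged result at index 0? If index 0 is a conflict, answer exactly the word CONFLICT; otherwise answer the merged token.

Answer: lima

Derivation:
Final LEFT:  [lima, golf, foxtrot]
Final RIGHT: [lima, foxtrot, foxtrot]
i=0: L=lima R=lima -> agree -> lima
i=1: L=golf, R=foxtrot=BASE -> take LEFT -> golf
i=2: L=foxtrot R=foxtrot -> agree -> foxtrot
Index 0 -> lima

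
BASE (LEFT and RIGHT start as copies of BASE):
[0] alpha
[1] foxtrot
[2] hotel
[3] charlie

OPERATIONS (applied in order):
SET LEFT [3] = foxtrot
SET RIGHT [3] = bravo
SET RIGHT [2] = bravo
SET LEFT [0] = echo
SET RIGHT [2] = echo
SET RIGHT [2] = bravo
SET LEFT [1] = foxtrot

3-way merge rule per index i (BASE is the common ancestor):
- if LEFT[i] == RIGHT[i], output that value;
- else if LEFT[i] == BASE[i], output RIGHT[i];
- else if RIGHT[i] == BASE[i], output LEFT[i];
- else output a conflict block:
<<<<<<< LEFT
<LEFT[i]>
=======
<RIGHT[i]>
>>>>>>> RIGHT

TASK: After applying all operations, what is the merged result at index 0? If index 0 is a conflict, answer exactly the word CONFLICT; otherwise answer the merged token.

Answer: echo

Derivation:
Final LEFT:  [echo, foxtrot, hotel, foxtrot]
Final RIGHT: [alpha, foxtrot, bravo, bravo]
i=0: L=echo, R=alpha=BASE -> take LEFT -> echo
i=1: L=foxtrot R=foxtrot -> agree -> foxtrot
i=2: L=hotel=BASE, R=bravo -> take RIGHT -> bravo
i=3: BASE=charlie L=foxtrot R=bravo all differ -> CONFLICT
Index 0 -> echo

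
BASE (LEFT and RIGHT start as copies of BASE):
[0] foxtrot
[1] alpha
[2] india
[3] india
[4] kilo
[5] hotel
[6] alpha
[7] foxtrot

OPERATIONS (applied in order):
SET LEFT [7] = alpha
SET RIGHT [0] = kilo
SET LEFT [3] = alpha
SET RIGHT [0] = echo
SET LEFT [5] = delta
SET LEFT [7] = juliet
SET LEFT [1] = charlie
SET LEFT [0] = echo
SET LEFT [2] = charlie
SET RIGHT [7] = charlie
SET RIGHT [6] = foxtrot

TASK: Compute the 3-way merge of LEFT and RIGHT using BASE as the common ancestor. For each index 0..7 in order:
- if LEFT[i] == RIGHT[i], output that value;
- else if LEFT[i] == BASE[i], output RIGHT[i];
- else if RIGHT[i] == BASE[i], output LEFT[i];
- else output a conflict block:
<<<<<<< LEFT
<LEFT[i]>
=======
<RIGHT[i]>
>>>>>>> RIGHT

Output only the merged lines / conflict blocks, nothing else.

Final LEFT:  [echo, charlie, charlie, alpha, kilo, delta, alpha, juliet]
Final RIGHT: [echo, alpha, india, india, kilo, hotel, foxtrot, charlie]
i=0: L=echo R=echo -> agree -> echo
i=1: L=charlie, R=alpha=BASE -> take LEFT -> charlie
i=2: L=charlie, R=india=BASE -> take LEFT -> charlie
i=3: L=alpha, R=india=BASE -> take LEFT -> alpha
i=4: L=kilo R=kilo -> agree -> kilo
i=5: L=delta, R=hotel=BASE -> take LEFT -> delta
i=6: L=alpha=BASE, R=foxtrot -> take RIGHT -> foxtrot
i=7: BASE=foxtrot L=juliet R=charlie all differ -> CONFLICT

Answer: echo
charlie
charlie
alpha
kilo
delta
foxtrot
<<<<<<< LEFT
juliet
=======
charlie
>>>>>>> RIGHT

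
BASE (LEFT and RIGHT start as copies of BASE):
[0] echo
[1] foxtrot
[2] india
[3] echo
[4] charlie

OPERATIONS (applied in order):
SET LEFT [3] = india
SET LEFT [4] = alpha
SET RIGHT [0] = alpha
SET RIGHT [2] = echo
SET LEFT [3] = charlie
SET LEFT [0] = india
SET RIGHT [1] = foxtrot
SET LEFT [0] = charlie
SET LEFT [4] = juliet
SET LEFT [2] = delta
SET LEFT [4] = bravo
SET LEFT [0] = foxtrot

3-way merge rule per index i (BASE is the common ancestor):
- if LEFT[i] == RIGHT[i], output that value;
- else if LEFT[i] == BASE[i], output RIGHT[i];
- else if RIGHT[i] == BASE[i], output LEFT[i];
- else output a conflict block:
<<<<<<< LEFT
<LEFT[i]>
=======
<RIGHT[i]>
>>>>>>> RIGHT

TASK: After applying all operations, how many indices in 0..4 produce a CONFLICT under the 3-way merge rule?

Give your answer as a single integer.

Final LEFT:  [foxtrot, foxtrot, delta, charlie, bravo]
Final RIGHT: [alpha, foxtrot, echo, echo, charlie]
i=0: BASE=echo L=foxtrot R=alpha all differ -> CONFLICT
i=1: L=foxtrot R=foxtrot -> agree -> foxtrot
i=2: BASE=india L=delta R=echo all differ -> CONFLICT
i=3: L=charlie, R=echo=BASE -> take LEFT -> charlie
i=4: L=bravo, R=charlie=BASE -> take LEFT -> bravo
Conflict count: 2

Answer: 2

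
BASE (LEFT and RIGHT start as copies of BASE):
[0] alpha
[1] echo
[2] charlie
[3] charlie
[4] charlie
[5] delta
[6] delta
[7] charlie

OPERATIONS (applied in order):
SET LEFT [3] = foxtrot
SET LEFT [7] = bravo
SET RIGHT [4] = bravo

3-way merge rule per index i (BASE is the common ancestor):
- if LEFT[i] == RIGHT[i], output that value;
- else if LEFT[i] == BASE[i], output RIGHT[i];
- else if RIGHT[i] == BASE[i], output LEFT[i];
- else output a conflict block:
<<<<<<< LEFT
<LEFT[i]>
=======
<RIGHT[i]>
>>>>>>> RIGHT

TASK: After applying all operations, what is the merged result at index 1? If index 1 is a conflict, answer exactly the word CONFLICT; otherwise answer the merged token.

Final LEFT:  [alpha, echo, charlie, foxtrot, charlie, delta, delta, bravo]
Final RIGHT: [alpha, echo, charlie, charlie, bravo, delta, delta, charlie]
i=0: L=alpha R=alpha -> agree -> alpha
i=1: L=echo R=echo -> agree -> echo
i=2: L=charlie R=charlie -> agree -> charlie
i=3: L=foxtrot, R=charlie=BASE -> take LEFT -> foxtrot
i=4: L=charlie=BASE, R=bravo -> take RIGHT -> bravo
i=5: L=delta R=delta -> agree -> delta
i=6: L=delta R=delta -> agree -> delta
i=7: L=bravo, R=charlie=BASE -> take LEFT -> bravo
Index 1 -> echo

Answer: echo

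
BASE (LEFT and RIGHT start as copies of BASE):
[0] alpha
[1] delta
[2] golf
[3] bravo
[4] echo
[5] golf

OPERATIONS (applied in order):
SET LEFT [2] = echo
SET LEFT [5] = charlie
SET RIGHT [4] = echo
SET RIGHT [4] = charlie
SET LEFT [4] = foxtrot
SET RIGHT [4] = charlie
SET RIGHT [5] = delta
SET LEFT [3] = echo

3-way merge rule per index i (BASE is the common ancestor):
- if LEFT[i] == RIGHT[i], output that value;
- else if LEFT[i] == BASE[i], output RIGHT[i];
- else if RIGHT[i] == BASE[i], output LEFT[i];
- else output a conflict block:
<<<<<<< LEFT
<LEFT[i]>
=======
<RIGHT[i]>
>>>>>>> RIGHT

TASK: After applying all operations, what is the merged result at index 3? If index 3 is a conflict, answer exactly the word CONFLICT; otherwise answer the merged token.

Final LEFT:  [alpha, delta, echo, echo, foxtrot, charlie]
Final RIGHT: [alpha, delta, golf, bravo, charlie, delta]
i=0: L=alpha R=alpha -> agree -> alpha
i=1: L=delta R=delta -> agree -> delta
i=2: L=echo, R=golf=BASE -> take LEFT -> echo
i=3: L=echo, R=bravo=BASE -> take LEFT -> echo
i=4: BASE=echo L=foxtrot R=charlie all differ -> CONFLICT
i=5: BASE=golf L=charlie R=delta all differ -> CONFLICT
Index 3 -> echo

Answer: echo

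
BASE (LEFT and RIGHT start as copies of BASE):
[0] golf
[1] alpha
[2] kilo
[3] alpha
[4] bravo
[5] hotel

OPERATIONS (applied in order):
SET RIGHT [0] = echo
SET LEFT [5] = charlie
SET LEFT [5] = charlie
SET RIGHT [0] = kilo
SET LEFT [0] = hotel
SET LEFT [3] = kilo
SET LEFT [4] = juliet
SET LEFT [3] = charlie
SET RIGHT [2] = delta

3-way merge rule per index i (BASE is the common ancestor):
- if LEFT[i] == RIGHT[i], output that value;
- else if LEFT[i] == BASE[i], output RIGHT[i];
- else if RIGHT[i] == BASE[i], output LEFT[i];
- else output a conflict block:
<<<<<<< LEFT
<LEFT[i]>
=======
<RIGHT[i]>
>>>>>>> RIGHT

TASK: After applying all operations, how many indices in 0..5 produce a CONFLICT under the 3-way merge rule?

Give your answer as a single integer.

Final LEFT:  [hotel, alpha, kilo, charlie, juliet, charlie]
Final RIGHT: [kilo, alpha, delta, alpha, bravo, hotel]
i=0: BASE=golf L=hotel R=kilo all differ -> CONFLICT
i=1: L=alpha R=alpha -> agree -> alpha
i=2: L=kilo=BASE, R=delta -> take RIGHT -> delta
i=3: L=charlie, R=alpha=BASE -> take LEFT -> charlie
i=4: L=juliet, R=bravo=BASE -> take LEFT -> juliet
i=5: L=charlie, R=hotel=BASE -> take LEFT -> charlie
Conflict count: 1

Answer: 1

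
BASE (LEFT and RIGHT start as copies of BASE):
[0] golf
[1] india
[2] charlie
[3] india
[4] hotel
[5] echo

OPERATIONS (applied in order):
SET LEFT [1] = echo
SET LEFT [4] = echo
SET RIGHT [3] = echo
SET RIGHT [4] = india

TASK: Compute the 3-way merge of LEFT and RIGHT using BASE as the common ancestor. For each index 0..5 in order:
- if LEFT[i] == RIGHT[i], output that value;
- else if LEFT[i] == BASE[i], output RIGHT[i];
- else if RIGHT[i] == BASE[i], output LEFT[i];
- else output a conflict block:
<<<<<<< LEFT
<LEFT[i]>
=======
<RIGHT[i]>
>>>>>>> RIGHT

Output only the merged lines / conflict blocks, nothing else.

Answer: golf
echo
charlie
echo
<<<<<<< LEFT
echo
=======
india
>>>>>>> RIGHT
echo

Derivation:
Final LEFT:  [golf, echo, charlie, india, echo, echo]
Final RIGHT: [golf, india, charlie, echo, india, echo]
i=0: L=golf R=golf -> agree -> golf
i=1: L=echo, R=india=BASE -> take LEFT -> echo
i=2: L=charlie R=charlie -> agree -> charlie
i=3: L=india=BASE, R=echo -> take RIGHT -> echo
i=4: BASE=hotel L=echo R=india all differ -> CONFLICT
i=5: L=echo R=echo -> agree -> echo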